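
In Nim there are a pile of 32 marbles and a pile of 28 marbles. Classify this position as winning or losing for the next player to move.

Winning position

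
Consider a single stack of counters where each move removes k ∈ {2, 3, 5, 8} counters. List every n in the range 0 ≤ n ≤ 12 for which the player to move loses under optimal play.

0, 1, 7, 11

Grundy values for subtraction set {2, 3, 5, 8}:
g(0) = mex{} = 0
g(1) = mex{} = 0
g(2) = mex{0} = 1
g(3) = mex{0} = 1
g(4) = mex{0,1} = 2
g(5) = mex{0,1} = 2
g(6) = mex{0,1,2} = 3
g(7) = mex{1,2} = 0
g(8) = mex{0,1,2,3} = 4
g(9) = mex{0,2,3} = 1
g(10) = mex{0,1,2,4} = 3
g(11) = mex{1,3,4} = 0
g(12) = mex{0,1,2,3} = 4
The P-positions (g = 0) in 0..12 are 0, 1, 7, 11.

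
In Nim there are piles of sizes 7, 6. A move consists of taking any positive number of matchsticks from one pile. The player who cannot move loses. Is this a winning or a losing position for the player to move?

Winning position

Write each in binary and XOR column by column:
  111  (7)
  110  (6)
  ---
  001  (1)
The nim-sum is 1 ≠ 0, so this is an N-position: the player to move can win.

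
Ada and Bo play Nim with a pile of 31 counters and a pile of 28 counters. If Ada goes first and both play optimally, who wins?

Ada wins

In binary:
  11111  (31)
  11100  (28)
  -----
  00011  (3)
The nim-sum is 3 ≠ 0, so this is an N-position: the player to move can win; Ada has a winning move.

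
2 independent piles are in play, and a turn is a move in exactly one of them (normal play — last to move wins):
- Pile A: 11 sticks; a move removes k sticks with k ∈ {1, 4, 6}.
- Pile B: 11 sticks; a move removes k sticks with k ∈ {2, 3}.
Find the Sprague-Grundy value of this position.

1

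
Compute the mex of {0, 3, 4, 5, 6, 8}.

0 is in the set but 1 is not, so the mex is 1.

1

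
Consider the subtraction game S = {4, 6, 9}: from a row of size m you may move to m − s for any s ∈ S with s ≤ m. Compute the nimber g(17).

1

Compute g(0), g(1), … for moves {4, 6, 9}:
k:     0  1  2  3  4  5  6  7  8  9 10 11 12 13 14 15 16 17
g(k):  0  0  0  0  1  1  1  1  2  2  2  2  3  0  0  0  0  1
So g(17) = 1.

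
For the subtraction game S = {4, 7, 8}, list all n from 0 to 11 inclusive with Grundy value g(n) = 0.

Grundy values for subtraction set {4, 7, 8}:
g(0) = mex{} = 0
g(1) = mex{} = 0
g(2) = mex{} = 0
g(3) = mex{} = 0
g(4) = mex{0} = 1
g(5) = mex{0} = 1
g(6) = mex{0} = 1
g(7) = mex{0} = 1
g(8) = mex{0,1} = 2
g(9) = mex{0,1} = 2
g(10) = mex{0,1} = 2
g(11) = mex{0,1} = 2
The P-positions (g = 0) in 0..11 are 0, 1, 2, 3.

0, 1, 2, 3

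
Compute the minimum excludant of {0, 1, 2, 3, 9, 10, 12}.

4

The values 0, 1, 2, 3 are all present; 4 is the first non-negative integer missing from the set.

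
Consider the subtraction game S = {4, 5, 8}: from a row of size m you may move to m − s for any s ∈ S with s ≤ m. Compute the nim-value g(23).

Build the Grundy sequence with g(k) = mex{g(k−s) : s ∈ {4, 5, 8}, s ≤ k}:
k:     0  1  2  3  4  5  6  7  8  9 10 11 12 13 14 15 16 17 18 19 20 21 22 23
g(k):  0  0  0  0  1  1  1  1  2  2  2  2  0  0  0  0  1  1  1  1  2  2  2  2
So g(23) = 2.

2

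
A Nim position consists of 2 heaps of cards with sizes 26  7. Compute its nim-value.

29

Bitwise XOR of the heap sizes:
  11010  (26)
  00111  (7)
  -----
  11101  (29)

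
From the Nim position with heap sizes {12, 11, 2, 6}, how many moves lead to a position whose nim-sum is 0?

3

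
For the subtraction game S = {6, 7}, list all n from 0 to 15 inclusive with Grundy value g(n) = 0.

0, 1, 2, 3, 4, 5, 13, 14, 15

Compute g(0), g(1), … for moves {6, 7}:
k:     0  1  2  3  4  5  6  7  8  9 10 11 12 13 14 15
g(k):  0  0  0  0  0  0  1  1  1  1  1  1  2  0  0  0
The P-positions (g = 0) in 0..15 are 0, 1, 2, 3, 4, 5, 13, 14, 15.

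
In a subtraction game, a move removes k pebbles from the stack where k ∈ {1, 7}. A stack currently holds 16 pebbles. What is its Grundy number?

Grundy values for subtraction set {1, 7}:
k:     0  1  2  3  4  5  6  7  8  9 10 11 12 13 14 15 16
g(k):  0  1  0  1  0  1  0  1  0  1  0  1  0  1  0  1  0
So g(16) = 0.

0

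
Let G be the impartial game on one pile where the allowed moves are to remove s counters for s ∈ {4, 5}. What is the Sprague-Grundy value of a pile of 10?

0

Grundy values for subtraction set {4, 5}:
g(0) = mex{} = 0
g(1) = mex{} = 0
g(2) = mex{} = 0
g(3) = mex{} = 0
g(4) = mex{0} = 1
g(5) = mex{0} = 1
g(6) = mex{0} = 1
g(7) = mex{0} = 1
g(8) = mex{0,1} = 2
g(9) = mex{1} = 0
g(10) = mex{1} = 0
So g(10) = 0.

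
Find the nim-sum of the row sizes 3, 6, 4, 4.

Bitwise XOR of the heap sizes:
  011  (3)
  110  (6)
  100  (4)
  100  (4)
  ---
  101  (5)

5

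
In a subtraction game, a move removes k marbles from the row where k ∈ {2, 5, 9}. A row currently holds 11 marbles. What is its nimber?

0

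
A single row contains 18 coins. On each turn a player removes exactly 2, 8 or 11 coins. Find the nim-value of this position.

Build the Grundy sequence with g(k) = mex{g(k−s) : s ∈ {2, 8, 11}, s ≤ k}:
k:     0  1  2  3  4  5  6  7  8  9 10 11 12 13 14 15 16 17 18
g(k):  0  0  1  1  0  0  1  1  2  2  0  3  1  2  0  3  1  0  2
So g(18) = 2.

2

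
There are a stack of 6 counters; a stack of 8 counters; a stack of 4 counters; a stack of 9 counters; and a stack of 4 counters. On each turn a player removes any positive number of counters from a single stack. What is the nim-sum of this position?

7

Nim-sum: 6 ^ 8 ^ 4 ^ 9 ^ 4 = 7.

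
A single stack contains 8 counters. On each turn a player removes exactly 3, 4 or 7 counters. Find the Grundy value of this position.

2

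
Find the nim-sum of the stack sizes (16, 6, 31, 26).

19

Bitwise XOR of the heap sizes:
  10000  (16)
  00110  (6)
  11111  (31)
  11010  (26)
  -----
  10011  (19)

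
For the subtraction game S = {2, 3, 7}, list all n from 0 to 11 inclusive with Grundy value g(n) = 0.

0, 1, 5, 6, 10, 11

Compute g(0), g(1), … for moves {2, 3, 7}:
g(0) = mex{} = 0
g(1) = mex{} = 0
g(2) = mex{0} = 1
g(3) = mex{0} = 1
g(4) = mex{0,1} = 2
g(5) = mex{1} = 0
g(6) = mex{1,2} = 0
g(7) = mex{0,2} = 1
g(8) = mex{0} = 1
g(9) = mex{0,1} = 2
g(10) = mex{1} = 0
g(11) = mex{1,2} = 0
The P-positions (g = 0) in 0..11 are 0, 1, 5, 6, 10, 11.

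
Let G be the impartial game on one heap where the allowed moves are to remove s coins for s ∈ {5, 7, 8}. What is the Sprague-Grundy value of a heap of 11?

2

Build the Grundy sequence with g(k) = mex{g(k−s) : s ∈ {5, 7, 8}, s ≤ k}:
k:     0  1  2  3  4  5  6  7  8  9 10 11
g(k):  0  0  0  0  0  1  1  1  1  1  2  2
So g(11) = 2.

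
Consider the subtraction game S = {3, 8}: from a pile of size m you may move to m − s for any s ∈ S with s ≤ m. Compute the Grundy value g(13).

0

Build the Grundy sequence with g(k) = mex{g(k−s) : s ∈ {3, 8}, s ≤ k}:
k:     0  1  2  3  4  5  6  7  8  9 10 11 12 13
g(k):  0  0  0  1  1  1  0  0  2  1  1  0  0  0
So g(13) = 0.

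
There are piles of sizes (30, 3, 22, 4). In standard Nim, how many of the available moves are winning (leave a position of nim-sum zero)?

1

Bitwise XOR of the heap sizes:
  11110  (30)
  00011  (3)
  10110  (22)
  00100  (4)
  -----
  01111  (15)
The overall nim-sum is X = 15. A pile of size p has a winning move iff p XOR X < p (reduce it to p XOR X).
  30: 30 XOR 15 = 17 < 30 — winning move (to 17).
  3: 3 XOR 15 = 12 ≥ 3 — no move.
  22: 22 XOR 15 = 25 ≥ 22 — no move.
  4: 4 XOR 15 = 11 ≥ 4 — no move.
That gives 1 winning move.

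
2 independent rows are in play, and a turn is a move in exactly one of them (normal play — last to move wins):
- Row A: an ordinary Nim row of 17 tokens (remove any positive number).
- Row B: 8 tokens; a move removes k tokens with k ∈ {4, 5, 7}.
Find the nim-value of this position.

19

Row A is a plain Nim row of size 17, so its Grundy value is 17.
Build the Grundy sequence for row B with g(k) = mex{g(k−s) : s ∈ {4, 5, 7}, s ≤ k}:
g(0) = mex{} = 0
g(1) = mex{} = 0
g(2) = mex{} = 0
g(3) = mex{} = 0
g(4) = mex{0} = 1
g(5) = mex{0} = 1
g(6) = mex{0} = 1
g(7) = mex{0} = 1
g(8) = mex{0,1} = 2
So g(8) = 2.
By the Sprague-Grundy theorem, the Grundy value of a sum of independent games is the XOR of the component values.
Combined value = 17 XOR 2 = 19.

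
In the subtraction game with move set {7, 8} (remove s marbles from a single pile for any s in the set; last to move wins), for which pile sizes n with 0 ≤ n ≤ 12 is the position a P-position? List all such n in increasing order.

0, 1, 2, 3, 4, 5, 6

Grundy values for subtraction set {7, 8}:
k:     0  1  2  3  4  5  6  7  8  9 10 11 12
g(k):  0  0  0  0  0  0  0  1  1  1  1  1  1
The P-positions (g = 0) in 0..12 are 0, 1, 2, 3, 4, 5, 6.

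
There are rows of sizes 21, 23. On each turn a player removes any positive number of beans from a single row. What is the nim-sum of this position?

2

Compute the nim-sum pairwise:
21 ⊕ 23 = 2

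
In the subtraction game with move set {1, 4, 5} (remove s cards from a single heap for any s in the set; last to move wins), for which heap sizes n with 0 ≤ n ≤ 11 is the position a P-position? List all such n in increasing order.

0, 2, 8, 10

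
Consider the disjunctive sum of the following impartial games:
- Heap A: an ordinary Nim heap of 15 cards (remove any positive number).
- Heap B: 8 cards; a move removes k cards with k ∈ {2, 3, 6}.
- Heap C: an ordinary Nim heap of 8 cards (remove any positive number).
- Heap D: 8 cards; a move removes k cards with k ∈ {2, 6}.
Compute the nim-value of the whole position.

Heap A is a plain Nim heap of size 15, so its Grundy value is 15.
Build the Grundy sequence for heap B with g(k) = mex{g(k−s) : s ∈ {2, 3, 6}, s ≤ k}:
k:     0  1  2  3  4  5  6  7  8
g(k):  0  0  1  1  2  0  3  1  2
So g(8) = 2.
Heap C is a plain Nim heap of size 8, so its Grundy value is 8.
Build the Grundy sequence for heap D with g(k) = mex{g(k−s) : s ∈ {2, 6}, s ≤ k}:
k:     0  1  2  3  4  5  6  7  8
g(k):  0  0  1  1  0  0  1  1  0
So g(8) = 0.
By the Sprague-Grundy theorem, the Grundy value of a sum of independent games is the XOR of the component values.
Combined value = 15 ⊕ 2 ⊕ 8 ⊕ 0 = 5.

5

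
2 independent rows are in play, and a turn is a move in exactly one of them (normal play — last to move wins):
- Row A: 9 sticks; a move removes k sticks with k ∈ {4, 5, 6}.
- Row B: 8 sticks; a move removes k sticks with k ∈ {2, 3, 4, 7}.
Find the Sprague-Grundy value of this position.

Build the Grundy sequence for row A with g(k) = mex{g(k−s) : s ∈ {4, 5, 6}, s ≤ k}:
k:     0  1  2  3  4  5  6  7  8  9
g(k):  0  0  0  0  1  1  1  1  2  2
So g(9) = 2.
Grundy values for row B (subtraction set {2, 3, 4, 7}):
g(0) = mex{} = 0
g(1) = mex{} = 0
g(2) = mex{0} = 1
g(3) = mex{0} = 1
g(4) = mex{0,1} = 2
g(5) = mex{0,1} = 2
g(6) = mex{1,2} = 0
g(7) = mex{0,1,2} = 3
g(8) = mex{0,2} = 1
So g(8) = 1.
By the Sprague-Grundy theorem, the Grundy value of a sum of independent games is the XOR of the component values.
Combined value = 2 XOR 1 = 3.

3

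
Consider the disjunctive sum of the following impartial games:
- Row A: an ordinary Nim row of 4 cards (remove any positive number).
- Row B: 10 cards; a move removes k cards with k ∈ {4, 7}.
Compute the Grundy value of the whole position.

6

Row A is a plain Nim row of size 4, so its Grundy value is 4.
Grundy values for row B (subtraction set {4, 7}):
g(0) = mex{} = 0
g(1) = mex{} = 0
g(2) = mex{} = 0
g(3) = mex{} = 0
g(4) = mex{0} = 1
g(5) = mex{0} = 1
g(6) = mex{0} = 1
g(7) = mex{0} = 1
g(8) = mex{0,1} = 2
g(9) = mex{0,1} = 2
g(10) = mex{0,1} = 2
So g(10) = 2.
By the Sprague-Grundy theorem, the Grundy value of a sum of independent games is the XOR of the component values.
Combined value = 4 XOR 2 = 6.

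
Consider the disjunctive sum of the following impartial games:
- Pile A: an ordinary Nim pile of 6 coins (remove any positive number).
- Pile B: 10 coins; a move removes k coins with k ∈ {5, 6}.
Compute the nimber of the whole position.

Pile A is a plain Nim pile of size 6, so its Grundy value is 6.
For pile B, compute g(0), g(1), … with moves {5, 6}:
k:     0  1  2  3  4  5  6  7  8  9 10
g(k):  0  0  0  0  0  1  1  1  1  1  2
So g(10) = 2.
The value of a disjunctive sum is the nim-sum of the parts.
Combined value = 6 ⊕ 2 = 4.

4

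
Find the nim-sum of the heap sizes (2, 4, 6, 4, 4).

0

Nim-sum: 2 ^ 4 ^ 6 ^ 4 ^ 4 = 0.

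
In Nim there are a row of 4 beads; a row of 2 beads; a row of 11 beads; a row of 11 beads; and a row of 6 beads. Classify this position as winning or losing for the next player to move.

Losing position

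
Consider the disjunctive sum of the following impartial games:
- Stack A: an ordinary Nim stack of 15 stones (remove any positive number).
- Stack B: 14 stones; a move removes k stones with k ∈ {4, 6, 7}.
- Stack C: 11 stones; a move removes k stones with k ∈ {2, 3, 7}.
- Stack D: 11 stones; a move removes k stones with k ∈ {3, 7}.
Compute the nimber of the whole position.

15

Stack A is a plain Nim stack of size 15, so its Grundy value is 15.
For stack B, compute g(0), g(1), … with moves {4, 6, 7}:
g(0) = mex{} = 0
g(1) = mex{} = 0
g(2) = mex{} = 0
g(3) = mex{} = 0
g(4) = mex{0} = 1
g(5) = mex{0} = 1
g(6) = mex{0} = 1
g(7) = mex{0} = 1
g(8) = mex{0,1} = 2
g(9) = mex{0,1} = 2
g(10) = mex{0,1} = 2
g(11) = mex{1} = 0
g(12) = mex{1,2} = 0
g(13) = mex{1,2} = 0
g(14) = mex{1,2} = 0
So g(14) = 0.
For stack C, compute g(0), g(1), … with moves {2, 3, 7}:
k:     0  1  2  3  4  5  6  7  8  9 10 11
g(k):  0  0  1  1  2  0  0  1  1  2  0  0
So g(11) = 0.
Build the Grundy sequence for stack D with g(k) = mex{g(k−s) : s ∈ {3, 7}, s ≤ k}:
k:     0  1  2  3  4  5  6  7  8  9 10 11
g(k):  0  0  0  1  1  1  0  2  2  1  0  0
So g(11) = 0.
By the Sprague-Grundy theorem, the Grundy value of a sum of independent games is the XOR of the component values.
Combined value = 15 ⊕ 0 ⊕ 0 ⊕ 0 = 15.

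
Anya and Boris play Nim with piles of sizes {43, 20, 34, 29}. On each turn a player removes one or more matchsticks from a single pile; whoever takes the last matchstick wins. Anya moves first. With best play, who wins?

Nim-sum: 43 XOR 20 XOR 34 XOR 29 = 0.
The nim-sum is 0, so this is a P-position: the player to move is in a losing position under optimal play; Anya is about to move from it and so loses — Boris wins.

Boris wins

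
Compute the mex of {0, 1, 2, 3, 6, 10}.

4

The values 0, 1, 2, 3 are all present; 4 is the first non-negative integer missing from the set.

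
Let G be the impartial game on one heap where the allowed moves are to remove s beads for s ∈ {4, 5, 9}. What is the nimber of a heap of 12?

3

Build the Grundy sequence with g(k) = mex{g(k−s) : s ∈ {4, 5, 9}, s ≤ k}:
g(0) = mex{} = 0
g(1) = mex{} = 0
g(2) = mex{} = 0
g(3) = mex{} = 0
g(4) = mex{0} = 1
g(5) = mex{0} = 1
g(6) = mex{0} = 1
g(7) = mex{0} = 1
g(8) = mex{0,1} = 2
g(9) = mex{0,1} = 2
g(10) = mex{0,1} = 2
g(11) = mex{0,1} = 2
g(12) = mex{0,1,2} = 3
So g(12) = 3.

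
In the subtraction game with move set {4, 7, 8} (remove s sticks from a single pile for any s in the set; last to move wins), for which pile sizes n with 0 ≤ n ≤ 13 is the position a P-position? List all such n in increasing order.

0, 1, 2, 3, 12, 13

Build the Grundy sequence with g(k) = mex{g(k−s) : s ∈ {4, 7, 8}, s ≤ k}:
k:     0  1  2  3  4  5  6  7  8  9 10 11 12 13
g(k):  0  0  0  0  1  1  1  1  2  2  2  2  0  0
The P-positions (g = 0) in 0..13 are 0, 1, 2, 3, 12, 13.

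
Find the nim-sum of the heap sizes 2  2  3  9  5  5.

Nim-sum: 2 XOR 2 XOR 3 XOR 9 XOR 5 XOR 5 = 10.

10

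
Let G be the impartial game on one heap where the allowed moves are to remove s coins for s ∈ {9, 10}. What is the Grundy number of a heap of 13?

Compute g(0), g(1), … for moves {9, 10}:
g(0) = mex{} = 0
g(1) = mex{} = 0
g(2) = mex{} = 0
g(3) = mex{} = 0
g(4) = mex{} = 0
g(5) = mex{} = 0
g(6) = mex{} = 0
g(7) = mex{} = 0
g(8) = mex{} = 0
g(9) = mex{0} = 1
g(10) = mex{0} = 1
g(11) = mex{0} = 1
g(12) = mex{0} = 1
g(13) = mex{0} = 1
So g(13) = 1.

1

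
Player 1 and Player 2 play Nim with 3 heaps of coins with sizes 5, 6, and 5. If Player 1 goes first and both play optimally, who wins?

Bitwise XOR of the heap sizes:
  101  (5)
  110  (6)
  101  (5)
  ---
  110  (6)
The nim-sum is 6 ≠ 0, so this is an N-position: the player to move can win; Player 1 has a winning move.

Player 1 wins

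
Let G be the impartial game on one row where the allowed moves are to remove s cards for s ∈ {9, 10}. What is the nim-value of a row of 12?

1

Grundy values for subtraction set {9, 10}:
g(0) = mex{} = 0
g(1) = mex{} = 0
g(2) = mex{} = 0
g(3) = mex{} = 0
g(4) = mex{} = 0
g(5) = mex{} = 0
g(6) = mex{} = 0
g(7) = mex{} = 0
g(8) = mex{} = 0
g(9) = mex{0} = 1
g(10) = mex{0} = 1
g(11) = mex{0} = 1
g(12) = mex{0} = 1
So g(12) = 1.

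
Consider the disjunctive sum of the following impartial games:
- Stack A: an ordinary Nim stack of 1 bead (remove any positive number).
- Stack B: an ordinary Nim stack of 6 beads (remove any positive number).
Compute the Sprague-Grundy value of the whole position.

Stack A is a plain Nim stack of size 1, so its Grundy value is 1.
Stack B is a plain Nim stack of size 6, so its Grundy value is 6.
The value of a disjunctive sum is the nim-sum of the parts.
Combined value = 1 ⊕ 6 = 7.

7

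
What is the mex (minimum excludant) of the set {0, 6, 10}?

1

0 is in the set but 1 is not, so the mex is 1.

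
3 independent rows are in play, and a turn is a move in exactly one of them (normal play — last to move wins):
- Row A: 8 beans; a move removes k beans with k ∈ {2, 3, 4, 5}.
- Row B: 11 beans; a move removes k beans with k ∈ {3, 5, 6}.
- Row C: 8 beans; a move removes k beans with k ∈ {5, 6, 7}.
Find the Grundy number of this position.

Grundy values for row A (subtraction set {2, 3, 4, 5}):
g(0) = mex{} = 0
g(1) = mex{} = 0
g(2) = mex{0} = 1
g(3) = mex{0} = 1
g(4) = mex{0,1} = 2
g(5) = mex{0,1} = 2
g(6) = mex{0,1,2} = 3
g(7) = mex{1,2} = 0
g(8) = mex{1,2,3} = 0
So g(8) = 0.
Build the Grundy sequence for row B with g(k) = mex{g(k−s) : s ∈ {3, 5, 6}, s ≤ k}:
k:     0  1  2  3  4  5  6  7  8  9 10 11
g(k):  0  0  0  1  1  1  2  2  2  0  0  0
So g(11) = 0.
Grundy values for row C (subtraction set {5, 6, 7}):
g(0) = mex{} = 0
g(1) = mex{} = 0
g(2) = mex{} = 0
g(3) = mex{} = 0
g(4) = mex{} = 0
g(5) = mex{0} = 1
g(6) = mex{0} = 1
g(7) = mex{0} = 1
g(8) = mex{0} = 1
So g(8) = 1.
The value of a disjunctive sum is the nim-sum of the parts.
Combined value = 0 ⊕ 0 ⊕ 1 = 1.

1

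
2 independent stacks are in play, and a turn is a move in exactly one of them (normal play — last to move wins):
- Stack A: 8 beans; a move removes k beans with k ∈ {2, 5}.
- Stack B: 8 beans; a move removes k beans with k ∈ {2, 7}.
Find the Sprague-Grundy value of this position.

2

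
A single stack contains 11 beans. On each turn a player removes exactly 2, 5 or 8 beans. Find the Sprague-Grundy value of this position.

Build the Grundy sequence with g(k) = mex{g(k−s) : s ∈ {2, 5, 8}, s ≤ k}:
g(0) = mex{} = 0
g(1) = mex{} = 0
g(2) = mex{0} = 1
g(3) = mex{0} = 1
g(4) = mex{1} = 0
g(5) = mex{0,1} = 2
g(6) = mex{0} = 1
g(7) = mex{1,2} = 0
g(8) = mex{0,1} = 2
g(9) = mex{0} = 1
g(10) = mex{1,2} = 0
g(11) = mex{1} = 0
So g(11) = 0.

0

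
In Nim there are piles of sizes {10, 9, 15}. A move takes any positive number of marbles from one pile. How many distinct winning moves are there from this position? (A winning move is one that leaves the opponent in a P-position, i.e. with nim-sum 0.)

Nim-sum: 10 ⊕ 9 ⊕ 15 = 12.
The overall nim-sum is X = 12. A pile of size p has a winning move iff p XOR X < p (reduce it to p XOR X).
  10: 10 XOR 12 = 6 < 10 — winning move (to 6).
  9: 9 XOR 12 = 5 < 9 — winning move (to 5).
  15: 15 XOR 12 = 3 < 15 — winning move (to 3).
That gives 3 winning moves.

3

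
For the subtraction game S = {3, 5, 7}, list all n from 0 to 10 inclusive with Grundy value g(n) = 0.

0, 1, 2, 10

Grundy values for subtraction set {3, 5, 7}:
g(0) = mex{} = 0
g(1) = mex{} = 0
g(2) = mex{} = 0
g(3) = mex{0} = 1
g(4) = mex{0} = 1
g(5) = mex{0} = 1
g(6) = mex{0,1} = 2
g(7) = mex{0,1} = 2
g(8) = mex{0,1} = 2
g(9) = mex{0,1,2} = 3
g(10) = mex{1,2} = 0
The P-positions (g = 0) in 0..10 are 0, 1, 2, 10.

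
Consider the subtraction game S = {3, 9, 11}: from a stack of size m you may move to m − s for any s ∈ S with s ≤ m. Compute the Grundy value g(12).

2

Compute g(0), g(1), … for moves {3, 9, 11}:
k:     0  1  2  3  4  5  6  7  8  9 10 11 12
g(k):  0  0  0  1  1  1  0  0  0  1  1  1  2
So g(12) = 2.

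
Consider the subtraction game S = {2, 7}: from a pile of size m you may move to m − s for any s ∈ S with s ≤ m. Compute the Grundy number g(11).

1

Compute g(0), g(1), … for moves {2, 7}:
g(0) = mex{} = 0
g(1) = mex{} = 0
g(2) = mex{0} = 1
g(3) = mex{0} = 1
g(4) = mex{1} = 0
g(5) = mex{1} = 0
g(6) = mex{0} = 1
g(7) = mex{0} = 1
g(8) = mex{0,1} = 2
g(9) = mex{1} = 0
g(10) = mex{1,2} = 0
g(11) = mex{0} = 1
So g(11) = 1.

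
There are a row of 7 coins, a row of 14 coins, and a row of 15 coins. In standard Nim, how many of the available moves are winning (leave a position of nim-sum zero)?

In binary:
  0111  (7)
  1110  (14)
  1111  (15)
  ----
  0110  (6)
The overall nim-sum is X = 6. A row of size p has a winning move iff p XOR X < p (reduce it to p XOR X).
  7: 7 XOR 6 = 1 < 7 — winning move (to 1).
  14: 14 XOR 6 = 8 < 14 — winning move (to 8).
  15: 15 XOR 6 = 9 < 15 — winning move (to 9).
That gives 3 winning moves.

3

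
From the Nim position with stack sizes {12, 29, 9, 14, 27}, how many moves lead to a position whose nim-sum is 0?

5

Compute the nim-sum pairwise:
12 ⊕ 29 = 17
17 ⊕ 9 = 24
24 ⊕ 14 = 22
22 ⊕ 27 = 13
The overall nim-sum is X = 13. A stack of size p has a winning move iff p XOR X < p (reduce it to p XOR X).
  12: 12 XOR 13 = 1 < 12 — winning move (to 1).
  29: 29 XOR 13 = 16 < 29 — winning move (to 16).
  9: 9 XOR 13 = 4 < 9 — winning move (to 4).
  14: 14 XOR 13 = 3 < 14 — winning move (to 3).
  27: 27 XOR 13 = 22 < 27 — winning move (to 22).
That gives 5 winning moves.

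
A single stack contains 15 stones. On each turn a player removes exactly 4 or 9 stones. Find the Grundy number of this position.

0

Grundy values for subtraction set {4, 9}:
k:     0  1  2  3  4  5  6  7  8  9 10 11 12 13 14 15
g(k):  0  0  0  0  1  1  1  1  0  2  2  2  1  0  0  0
So g(15) = 0.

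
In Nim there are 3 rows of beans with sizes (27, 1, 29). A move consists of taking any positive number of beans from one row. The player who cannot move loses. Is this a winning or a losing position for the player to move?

Nim-sum: 27 ^ 1 ^ 29 = 7.
The nim-sum is 7 ≠ 0, so this is an N-position: the player to move can win.

Winning position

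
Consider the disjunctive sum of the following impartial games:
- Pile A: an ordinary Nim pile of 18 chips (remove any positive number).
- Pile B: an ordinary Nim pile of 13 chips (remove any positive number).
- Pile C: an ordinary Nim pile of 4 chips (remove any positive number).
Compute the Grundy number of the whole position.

Pile A is a plain Nim pile of size 18, so its Grundy value is 18.
Pile B is a plain Nim pile of size 13, so its Grundy value is 13.
Pile C is a plain Nim pile of size 4, so its Grundy value is 4.
The value of a disjunctive sum is the nim-sum of the parts.
Combined value = 18 XOR 13 XOR 4 = 27.

27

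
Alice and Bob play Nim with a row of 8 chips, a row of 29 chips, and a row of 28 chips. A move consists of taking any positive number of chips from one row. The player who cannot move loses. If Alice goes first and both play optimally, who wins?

Alice wins

Write each in binary and XOR column by column:
  01000  (8)
  11101  (29)
  11100  (28)
  -----
  01001  (9)
The nim-sum is 9 ≠ 0, so this is an N-position: the player to move can win; Alice has a winning move.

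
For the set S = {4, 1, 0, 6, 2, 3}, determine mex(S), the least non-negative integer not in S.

5

The values 0, 1, 2, 3, 4 are all present; 5 is the first non-negative integer missing from the set.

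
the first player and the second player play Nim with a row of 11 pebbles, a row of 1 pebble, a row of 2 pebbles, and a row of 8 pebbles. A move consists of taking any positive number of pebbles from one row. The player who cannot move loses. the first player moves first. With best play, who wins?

Compute the nim-sum pairwise:
11 XOR 1 = 10
10 XOR 2 = 8
8 XOR 8 = 0
The nim-sum is 0, so this is a P-position: the player to move is in a losing position under optimal play; the first player is about to move from it and so loses — the second player wins.

the second player wins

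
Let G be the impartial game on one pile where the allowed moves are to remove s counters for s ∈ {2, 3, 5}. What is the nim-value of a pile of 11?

2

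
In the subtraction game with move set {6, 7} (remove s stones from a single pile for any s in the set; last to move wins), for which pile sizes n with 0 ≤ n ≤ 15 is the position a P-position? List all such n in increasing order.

Build the Grundy sequence with g(k) = mex{g(k−s) : s ∈ {6, 7}, s ≤ k}:
k:     0  1  2  3  4  5  6  7  8  9 10 11 12 13 14 15
g(k):  0  0  0  0  0  0  1  1  1  1  1  1  2  0  0  0
The P-positions (g = 0) in 0..15 are 0, 1, 2, 3, 4, 5, 13, 14, 15.

0, 1, 2, 3, 4, 5, 13, 14, 15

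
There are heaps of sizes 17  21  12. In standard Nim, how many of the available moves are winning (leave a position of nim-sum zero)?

1

Nim-sum: 17 ⊕ 21 ⊕ 12 = 8.
The overall nim-sum is X = 8. A heap of size p has a winning move iff p XOR X < p (reduce it to p XOR X).
  17: 17 XOR 8 = 25 ≥ 17 — no move.
  21: 21 XOR 8 = 29 ≥ 21 — no move.
  12: 12 XOR 8 = 4 < 12 — winning move (to 4).
That gives 1 winning move.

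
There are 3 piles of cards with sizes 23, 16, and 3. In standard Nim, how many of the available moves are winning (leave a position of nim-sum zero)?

1

Nim-sum: 23 ⊕ 16 ⊕ 3 = 4.
The overall nim-sum is X = 4. A pile of size p has a winning move iff p XOR X < p (reduce it to p XOR X).
  23: 23 XOR 4 = 19 < 23 — winning move (to 19).
  16: 16 XOR 4 = 20 ≥ 16 — no move.
  3: 3 XOR 4 = 7 ≥ 3 — no move.
That gives 1 winning move.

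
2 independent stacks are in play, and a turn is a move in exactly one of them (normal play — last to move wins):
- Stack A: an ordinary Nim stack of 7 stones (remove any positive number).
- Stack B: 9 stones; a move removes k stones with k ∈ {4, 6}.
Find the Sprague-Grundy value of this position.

5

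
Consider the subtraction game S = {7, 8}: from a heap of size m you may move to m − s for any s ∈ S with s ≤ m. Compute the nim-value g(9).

1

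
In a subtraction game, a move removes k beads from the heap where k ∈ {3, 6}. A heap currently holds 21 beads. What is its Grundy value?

1

Compute g(0), g(1), … for moves {3, 6}:
k:     0  1  2  3  4  5  6  7  8  9 10 11 12 13 14 15 16 17 18 19 20 21
g(k):  0  0  0  1  1  1  2  2  2  0  0  0  1  1  1  2  2  2  0  0  0  1
So g(21) = 1.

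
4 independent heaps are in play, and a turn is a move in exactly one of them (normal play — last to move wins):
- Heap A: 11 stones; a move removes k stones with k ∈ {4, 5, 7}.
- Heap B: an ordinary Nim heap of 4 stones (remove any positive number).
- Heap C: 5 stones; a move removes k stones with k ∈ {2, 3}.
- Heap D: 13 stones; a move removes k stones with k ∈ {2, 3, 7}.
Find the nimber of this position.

5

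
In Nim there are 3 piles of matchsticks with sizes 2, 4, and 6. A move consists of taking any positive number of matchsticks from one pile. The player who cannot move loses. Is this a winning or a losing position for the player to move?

Losing position

Nim-sum: 2 XOR 4 XOR 6 = 0.
The nim-sum is 0, so this is a P-position: the player to move is in a losing position under optimal play.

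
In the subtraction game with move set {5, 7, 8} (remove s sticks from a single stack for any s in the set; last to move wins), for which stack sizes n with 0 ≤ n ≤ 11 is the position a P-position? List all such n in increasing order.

0, 1, 2, 3, 4

Grundy values for subtraction set {5, 7, 8}:
k:     0  1  2  3  4  5  6  7  8  9 10 11
g(k):  0  0  0  0  0  1  1  1  1  1  2  2
The P-positions (g = 0) in 0..11 are 0, 1, 2, 3, 4.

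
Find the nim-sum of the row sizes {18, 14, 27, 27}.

28

Compute the nim-sum pairwise:
18 XOR 14 = 28
28 XOR 27 = 7
7 XOR 27 = 28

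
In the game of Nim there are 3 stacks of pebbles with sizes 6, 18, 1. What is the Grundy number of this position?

21

Compute the nim-sum pairwise:
6 XOR 18 = 20
20 XOR 1 = 21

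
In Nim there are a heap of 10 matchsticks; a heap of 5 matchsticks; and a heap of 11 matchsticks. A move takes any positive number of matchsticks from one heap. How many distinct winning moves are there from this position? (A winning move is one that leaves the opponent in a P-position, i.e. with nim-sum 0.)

1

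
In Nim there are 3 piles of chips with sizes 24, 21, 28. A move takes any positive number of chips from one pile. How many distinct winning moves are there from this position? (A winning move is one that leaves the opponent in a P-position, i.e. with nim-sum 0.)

3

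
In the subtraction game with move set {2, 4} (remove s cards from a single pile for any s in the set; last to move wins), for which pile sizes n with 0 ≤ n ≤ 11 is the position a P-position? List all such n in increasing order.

0, 1, 6, 7

Grundy values for subtraction set {2, 4}:
k:     0  1  2  3  4  5  6  7  8  9 10 11
g(k):  0  0  1  1  2  2  0  0  1  1  2  2
The P-positions (g = 0) in 0..11 are 0, 1, 6, 7.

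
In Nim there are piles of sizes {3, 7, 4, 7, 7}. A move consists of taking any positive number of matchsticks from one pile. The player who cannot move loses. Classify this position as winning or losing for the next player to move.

Compute the nim-sum pairwise:
3 ^ 7 = 4
4 ^ 4 = 0
0 ^ 7 = 7
7 ^ 7 = 0
The nim-sum is 0, so this is a P-position: the player to move is in a losing position under optimal play.

Losing position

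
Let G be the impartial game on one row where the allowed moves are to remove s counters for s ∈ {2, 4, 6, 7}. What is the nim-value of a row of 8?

4

Build the Grundy sequence with g(k) = mex{g(k−s) : s ∈ {2, 4, 6, 7}, s ≤ k}:
g(0) = mex{} = 0
g(1) = mex{} = 0
g(2) = mex{0} = 1
g(3) = mex{0} = 1
g(4) = mex{0,1} = 2
g(5) = mex{0,1} = 2
g(6) = mex{0,1,2} = 3
g(7) = mex{0,1,2} = 3
g(8) = mex{0,1,2,3} = 4
So g(8) = 4.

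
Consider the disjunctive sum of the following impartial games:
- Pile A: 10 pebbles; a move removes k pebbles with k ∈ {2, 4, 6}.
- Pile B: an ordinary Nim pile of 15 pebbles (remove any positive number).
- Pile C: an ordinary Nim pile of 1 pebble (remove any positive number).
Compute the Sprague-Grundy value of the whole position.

15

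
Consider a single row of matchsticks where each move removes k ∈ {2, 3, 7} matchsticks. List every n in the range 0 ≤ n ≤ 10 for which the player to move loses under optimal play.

0, 1, 5, 6, 10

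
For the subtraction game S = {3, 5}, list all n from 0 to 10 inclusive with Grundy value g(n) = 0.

0, 1, 2, 8, 9, 10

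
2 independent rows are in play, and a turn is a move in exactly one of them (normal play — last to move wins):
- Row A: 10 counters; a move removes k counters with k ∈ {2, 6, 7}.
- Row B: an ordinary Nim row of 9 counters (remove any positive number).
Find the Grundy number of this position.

10

Grundy values for row A (subtraction set {2, 6, 7}):
g(0) = mex{} = 0
g(1) = mex{} = 0
g(2) = mex{0} = 1
g(3) = mex{0} = 1
g(4) = mex{1} = 0
g(5) = mex{1} = 0
g(6) = mex{0} = 1
g(7) = mex{0} = 1
g(8) = mex{0,1} = 2
g(9) = mex{1} = 0
g(10) = mex{0,1,2} = 3
So g(10) = 3.
Row B is a plain Nim row of size 9, so its Grundy value is 9.
By the Sprague-Grundy theorem, the Grundy value of a sum of independent games is the XOR of the component values.
Combined value = 3 XOR 9 = 10.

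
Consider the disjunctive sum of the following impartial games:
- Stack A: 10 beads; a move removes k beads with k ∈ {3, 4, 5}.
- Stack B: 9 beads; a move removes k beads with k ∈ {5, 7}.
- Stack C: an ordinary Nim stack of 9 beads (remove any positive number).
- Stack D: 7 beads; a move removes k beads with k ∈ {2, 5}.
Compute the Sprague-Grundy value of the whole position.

Grundy values for stack A (subtraction set {3, 4, 5}):
g(0) = mex{} = 0
g(1) = mex{} = 0
g(2) = mex{} = 0
g(3) = mex{0} = 1
g(4) = mex{0} = 1
g(5) = mex{0} = 1
g(6) = mex{0,1} = 2
g(7) = mex{0,1} = 2
g(8) = mex{1} = 0
g(9) = mex{1,2} = 0
g(10) = mex{1,2} = 0
So g(10) = 0.
For stack B, compute g(0), g(1), … with moves {5, 7}:
k:     0  1  2  3  4  5  6  7  8  9
g(k):  0  0  0  0  0  1  1  1  1  1
So g(9) = 1.
Stack C is a plain Nim stack of size 9, so its Grundy value is 9.
Grundy values for stack D (subtraction set {2, 5}):
k:     0  1  2  3  4  5  6  7
g(k):  0  0  1  1  0  2  1  0
So g(7) = 0.
By the Sprague-Grundy theorem, the Grundy value of a sum of independent games is the XOR of the component values.
Combined value = 0 ⊕ 1 ⊕ 9 ⊕ 0 = 8.

8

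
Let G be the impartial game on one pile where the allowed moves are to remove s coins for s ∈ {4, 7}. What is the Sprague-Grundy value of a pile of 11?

Build the Grundy sequence with g(k) = mex{g(k−s) : s ∈ {4, 7}, s ≤ k}:
k:     0  1  2  3  4  5  6  7  8  9 10 11
g(k):  0  0  0  0  1  1  1  1  2  2  2  0
So g(11) = 0.

0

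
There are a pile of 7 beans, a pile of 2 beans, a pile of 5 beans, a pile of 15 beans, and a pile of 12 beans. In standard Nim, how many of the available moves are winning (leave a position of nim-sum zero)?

Compute the nim-sum pairwise:
7 ^ 2 = 5
5 ^ 5 = 0
0 ^ 15 = 15
15 ^ 12 = 3
The overall nim-sum is X = 3. A pile of size p has a winning move iff p XOR X < p (reduce it to p XOR X).
  7: 7 XOR 3 = 4 < 7 — winning move (to 4).
  2: 2 XOR 3 = 1 < 2 — winning move (to 1).
  5: 5 XOR 3 = 6 ≥ 5 — no move.
  15: 15 XOR 3 = 12 < 15 — winning move (to 12).
  12: 12 XOR 3 = 15 ≥ 12 — no move.
That gives 3 winning moves.

3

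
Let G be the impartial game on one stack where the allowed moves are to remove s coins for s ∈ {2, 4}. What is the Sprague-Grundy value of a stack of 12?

0

Compute g(0), g(1), … for moves {2, 4}:
g(0) = mex{} = 0
g(1) = mex{} = 0
g(2) = mex{0} = 1
g(3) = mex{0} = 1
g(4) = mex{0,1} = 2
g(5) = mex{0,1} = 2
g(6) = mex{1,2} = 0
g(7) = mex{1,2} = 0
g(8) = mex{0,2} = 1
g(9) = mex{0,2} = 1
g(10) = mex{0,1} = 2
g(11) = mex{0,1} = 2
g(12) = mex{1,2} = 0
So g(12) = 0.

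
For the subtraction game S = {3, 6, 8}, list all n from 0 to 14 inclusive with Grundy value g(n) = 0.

Grundy values for subtraction set {3, 6, 8}:
g(0) = mex{} = 0
g(1) = mex{} = 0
g(2) = mex{} = 0
g(3) = mex{0} = 1
g(4) = mex{0} = 1
g(5) = mex{0} = 1
g(6) = mex{0,1} = 2
g(7) = mex{0,1} = 2
g(8) = mex{0,1} = 2
g(9) = mex{0,1,2} = 3
g(10) = mex{0,1,2} = 3
g(11) = mex{1,2} = 0
g(12) = mex{1,2,3} = 0
g(13) = mex{1,2,3} = 0
g(14) = mex{0,2} = 1
The P-positions (g = 0) in 0..14 are 0, 1, 2, 11, 12, 13.

0, 1, 2, 11, 12, 13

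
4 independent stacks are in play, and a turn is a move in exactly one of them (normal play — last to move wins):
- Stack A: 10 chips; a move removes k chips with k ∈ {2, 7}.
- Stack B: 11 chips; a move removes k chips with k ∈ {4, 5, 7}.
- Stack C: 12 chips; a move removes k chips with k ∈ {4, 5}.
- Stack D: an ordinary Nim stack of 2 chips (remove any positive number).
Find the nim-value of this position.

Grundy values for stack A (subtraction set {2, 7}):
k:     0  1  2  3  4  5  6  7  8  9 10
g(k):  0  0  1  1  0  0  1  1  2  0  0
So g(10) = 0.
Build the Grundy sequence for stack B with g(k) = mex{g(k−s) : s ∈ {4, 5, 7}, s ≤ k}:
g(0) = mex{} = 0
g(1) = mex{} = 0
g(2) = mex{} = 0
g(3) = mex{} = 0
g(4) = mex{0} = 1
g(5) = mex{0} = 1
g(6) = mex{0} = 1
g(7) = mex{0} = 1
g(8) = mex{0,1} = 2
g(9) = mex{0,1} = 2
g(10) = mex{0,1} = 2
g(11) = mex{1} = 0
So g(11) = 0.
For stack C, compute g(0), g(1), … with moves {4, 5}:
g(0) = mex{} = 0
g(1) = mex{} = 0
g(2) = mex{} = 0
g(3) = mex{} = 0
g(4) = mex{0} = 1
g(5) = mex{0} = 1
g(6) = mex{0} = 1
g(7) = mex{0} = 1
g(8) = mex{0,1} = 2
g(9) = mex{1} = 0
g(10) = mex{1} = 0
g(11) = mex{1} = 0
g(12) = mex{1,2} = 0
So g(12) = 0.
Stack D is a plain Nim stack of size 2, so its Grundy value is 2.
The value of a disjunctive sum is the nim-sum of the parts.
Combined value = 0 ⊕ 0 ⊕ 0 ⊕ 2 = 2.

2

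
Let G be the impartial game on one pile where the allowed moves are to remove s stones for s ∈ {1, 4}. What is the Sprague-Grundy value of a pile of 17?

0

Compute g(0), g(1), … for moves {1, 4}:
k:     0  1  2  3  4  5  6  7  8  9 10 11 12 13 14 15 16 17
g(k):  0  1  0  1  2  0  1  0  1  2  0  1  0  1  2  0  1  0
So g(17) = 0.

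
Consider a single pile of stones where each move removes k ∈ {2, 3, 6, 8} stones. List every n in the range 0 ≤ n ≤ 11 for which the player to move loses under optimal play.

Grundy values for subtraction set {2, 3, 6, 8}:
g(0) = mex{} = 0
g(1) = mex{} = 0
g(2) = mex{0} = 1
g(3) = mex{0} = 1
g(4) = mex{0,1} = 2
g(5) = mex{1} = 0
g(6) = mex{0,1,2} = 3
g(7) = mex{0,2} = 1
g(8) = mex{0,1,3} = 2
g(9) = mex{0,1,3} = 2
g(10) = mex{1,2} = 0
g(11) = mex{0,1,2} = 3
The P-positions (g = 0) in 0..11 are 0, 1, 5, 10.

0, 1, 5, 10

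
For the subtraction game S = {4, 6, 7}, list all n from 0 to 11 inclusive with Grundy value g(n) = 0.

0, 1, 2, 3, 11

Build the Grundy sequence with g(k) = mex{g(k−s) : s ∈ {4, 6, 7}, s ≤ k}:
g(0) = mex{} = 0
g(1) = mex{} = 0
g(2) = mex{} = 0
g(3) = mex{} = 0
g(4) = mex{0} = 1
g(5) = mex{0} = 1
g(6) = mex{0} = 1
g(7) = mex{0} = 1
g(8) = mex{0,1} = 2
g(9) = mex{0,1} = 2
g(10) = mex{0,1} = 2
g(11) = mex{1} = 0
The P-positions (g = 0) in 0..11 are 0, 1, 2, 3, 11.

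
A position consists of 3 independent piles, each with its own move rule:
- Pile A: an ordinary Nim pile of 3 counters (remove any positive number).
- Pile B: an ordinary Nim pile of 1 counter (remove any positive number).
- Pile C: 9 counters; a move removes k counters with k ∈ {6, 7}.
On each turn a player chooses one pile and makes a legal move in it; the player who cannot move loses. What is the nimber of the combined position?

3

Pile A is a plain Nim pile of size 3, so its Grundy value is 3.
Pile B is a plain Nim pile of size 1, so its Grundy value is 1.
Build the Grundy sequence for pile C with g(k) = mex{g(k−s) : s ∈ {6, 7}, s ≤ k}:
g(0) = mex{} = 0
g(1) = mex{} = 0
g(2) = mex{} = 0
g(3) = mex{} = 0
g(4) = mex{} = 0
g(5) = mex{} = 0
g(6) = mex{0} = 1
g(7) = mex{0} = 1
g(8) = mex{0} = 1
g(9) = mex{0} = 1
So g(9) = 1.
By the Sprague-Grundy theorem, the Grundy value of a sum of independent games is the XOR of the component values.
Combined value = 3 ⊕ 1 ⊕ 1 = 3.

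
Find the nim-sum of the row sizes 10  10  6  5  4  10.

13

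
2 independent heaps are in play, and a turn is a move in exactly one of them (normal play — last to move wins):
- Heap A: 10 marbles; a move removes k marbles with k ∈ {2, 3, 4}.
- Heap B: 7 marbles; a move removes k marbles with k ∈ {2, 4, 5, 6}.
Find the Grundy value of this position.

Grundy values for heap A (subtraction set {2, 3, 4}):
g(0) = mex{} = 0
g(1) = mex{} = 0
g(2) = mex{0} = 1
g(3) = mex{0} = 1
g(4) = mex{0,1} = 2
g(5) = mex{0,1} = 2
g(6) = mex{1,2} = 0
g(7) = mex{1,2} = 0
g(8) = mex{0,2} = 1
g(9) = mex{0,2} = 1
g(10) = mex{0,1} = 2
So g(10) = 2.
Grundy values for heap B (subtraction set {2, 4, 5, 6}):
g(0) = mex{} = 0
g(1) = mex{} = 0
g(2) = mex{0} = 1
g(3) = mex{0} = 1
g(4) = mex{0,1} = 2
g(5) = mex{0,1} = 2
g(6) = mex{0,1,2} = 3
g(7) = mex{0,1,2} = 3
So g(7) = 3.
By the Sprague-Grundy theorem, the Grundy value of a sum of independent games is the XOR of the component values.
Combined value = 2 XOR 3 = 1.

1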